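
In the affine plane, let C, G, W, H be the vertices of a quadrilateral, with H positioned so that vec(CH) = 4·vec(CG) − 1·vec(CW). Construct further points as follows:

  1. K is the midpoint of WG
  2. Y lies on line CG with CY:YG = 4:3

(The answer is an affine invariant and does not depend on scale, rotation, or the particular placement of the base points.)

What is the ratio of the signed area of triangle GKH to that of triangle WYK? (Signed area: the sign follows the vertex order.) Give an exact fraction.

Set C = (0, 0), G = (1, 0), W = (0, 1), H = (4, -1); any affine frame gives the same invariant.
1. K is the midpoint of WG ⇒ K = (1/2, 1/2)
2. Y lies on line CG with CY:YG = 4:3 ⇒ Y = (4/7, 0)
2·[GKH] = -1, 2·[WYK] = 3/14
[GKH]:[WYK] = -1:3/14 = -14/3

[GKH]:[WYK] = -14/3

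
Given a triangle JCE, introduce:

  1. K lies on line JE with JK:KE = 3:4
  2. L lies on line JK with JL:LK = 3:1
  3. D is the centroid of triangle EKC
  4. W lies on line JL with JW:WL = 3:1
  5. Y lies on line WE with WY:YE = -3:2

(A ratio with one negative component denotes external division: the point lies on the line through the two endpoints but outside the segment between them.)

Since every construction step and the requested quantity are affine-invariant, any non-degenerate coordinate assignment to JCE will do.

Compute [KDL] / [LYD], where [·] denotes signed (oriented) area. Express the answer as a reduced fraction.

Assign J = (0, 0), C = (1, 0), E = (0, 1) — the answer is frame-independent, so this choice is without loss of generality.
1. K lies on line JE with JK:KE = 3:4 ⇒ K = (0, 3/7)
2. L lies on line JK with JL:LK = 3:1 ⇒ L = (0, 9/28)
3. D is the centroid of triangle EKC ⇒ D = (1/3, 10/21)
4. W lies on line JL with JW:WL = 3:1 ⇒ W = (0, 27/112)
5. Y lies on line WE with WY:YE = -3:2 ⇒ Y = (0, 141/56)
2·[KDL] = -1/28, 2·[LYD] = -41/56
[KDL]:[LYD] = -1/28:-41/56 = 2/41

[KDL]:[LYD] = 2/41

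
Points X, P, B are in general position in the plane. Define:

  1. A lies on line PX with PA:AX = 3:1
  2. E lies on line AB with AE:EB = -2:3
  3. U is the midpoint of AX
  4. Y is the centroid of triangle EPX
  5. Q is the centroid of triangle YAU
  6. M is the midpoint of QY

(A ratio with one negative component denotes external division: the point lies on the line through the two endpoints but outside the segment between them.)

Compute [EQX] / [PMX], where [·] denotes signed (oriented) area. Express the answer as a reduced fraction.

[EQX]:[PMX] = -17/16

Set X = (0, 0), P = (1, 0), B = (0, 1); any affine frame gives the same invariant.
1. A lies on line PX with PA:AX = 3:1 ⇒ A = (1/4, 0)
2. E lies on line AB with AE:EB = -2:3 ⇒ E = (3/4, -2)
3. U is the midpoint of AX ⇒ U = (1/8, 0)
4. Y is the centroid of triangle EPX ⇒ Y = (7/12, -2/3)
5. Q is the centroid of triangle YAU ⇒ Q = (23/72, -2/9)
6. M is the midpoint of QY ⇒ M = (65/144, -4/9)
2·[EQX] = 17/36, 2·[PMX] = -4/9
[EQX]:[PMX] = 17/36:-4/9 = -17/16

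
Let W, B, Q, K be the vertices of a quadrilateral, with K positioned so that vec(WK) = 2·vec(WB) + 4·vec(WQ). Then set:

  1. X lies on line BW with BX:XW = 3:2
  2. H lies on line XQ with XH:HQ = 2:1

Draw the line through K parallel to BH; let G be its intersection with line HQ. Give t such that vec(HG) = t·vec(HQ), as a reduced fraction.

t = 62/3

Work in coordinates with W = (0, 0), B = (1, 0), Q = (0, 1), K = (2, 4).
1. X lies on line BW with BX:XW = 3:2 ⇒ X = (2/5, 0)
2. H lies on line XQ with XH:HQ = 2:1 ⇒ H = (2/15, 2/3)
through K parallel to BH: direction (-13/15, 2/3); meets HQ at G = (-118/45, 68/9)
G = H + t·(Q−H) with t = 62/3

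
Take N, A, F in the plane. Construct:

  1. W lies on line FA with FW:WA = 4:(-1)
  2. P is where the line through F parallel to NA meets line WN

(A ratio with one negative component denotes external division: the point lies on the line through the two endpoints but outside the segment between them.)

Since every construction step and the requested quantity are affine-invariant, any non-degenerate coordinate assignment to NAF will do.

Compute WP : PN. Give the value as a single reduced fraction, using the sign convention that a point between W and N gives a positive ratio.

WP:PN = -4/3

Work in coordinates with N = (0, 0), A = (1, 0), F = (0, 1).
1. W lies on line FA with FW:WA = 4:(-1) ⇒ W = (4/3, -1/3)
2. P is where the line through F parallel to NA meets line WN ⇒ P = (-4, 1)
P = W + t·(N−W) with t = 4, so WP:PN = t:(1−t) = 4:-3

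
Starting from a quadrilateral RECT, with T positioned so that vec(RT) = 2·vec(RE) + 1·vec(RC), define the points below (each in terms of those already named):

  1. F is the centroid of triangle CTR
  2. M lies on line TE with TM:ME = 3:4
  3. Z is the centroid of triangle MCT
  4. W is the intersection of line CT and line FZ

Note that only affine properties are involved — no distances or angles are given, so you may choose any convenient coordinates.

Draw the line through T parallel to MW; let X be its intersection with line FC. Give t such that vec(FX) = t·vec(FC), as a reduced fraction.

Assign R = (0, 0), E = (1, 0), C = (0, 1), T = (2, 1) — the answer is frame-independent, so this choice is without loss of generality.
1. F is the centroid of triangle CTR ⇒ F = (2/3, 2/3)
2. M lies on line TE with TM:ME = 3:4 ⇒ M = (11/7, 4/7)
3. Z is the centroid of triangle MCT ⇒ Z = (25/21, 6/7)
4. W is the intersection of line CT and line FZ ⇒ W = (19/12, 1)
through T parallel to MW: direction (1/84, 3/7); meets FC at X = (144/73, 1/73)
X = F + t·(C−F) with t = -143/73

t = -143/73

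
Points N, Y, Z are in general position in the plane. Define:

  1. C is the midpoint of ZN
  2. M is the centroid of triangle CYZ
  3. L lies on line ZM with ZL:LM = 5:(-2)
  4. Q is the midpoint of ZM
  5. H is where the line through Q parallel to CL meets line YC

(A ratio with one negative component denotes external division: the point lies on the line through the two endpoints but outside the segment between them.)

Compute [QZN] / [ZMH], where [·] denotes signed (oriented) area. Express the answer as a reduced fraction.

Choose coordinates N = (0, 0), Y = (1, 0), Z = (0, 1).
1. C is the midpoint of ZN ⇒ C = (0, 1/2)
2. M is the centroid of triangle CYZ ⇒ M = (1/3, 1/2)
3. L lies on line ZM with ZL:LM = 5:(-2) ⇒ L = (5/9, 1/6)
4. Q is the midpoint of ZM ⇒ Q = (1/6, 3/4)
5. H is where the line through Q parallel to CL meets line YC ⇒ H = (7/2, -5/4)
2·[QZN] = 1/6, 2·[ZMH] = 1
[QZN]:[ZMH] = 1/6:1 = 1/6

[QZN]:[ZMH] = 1/6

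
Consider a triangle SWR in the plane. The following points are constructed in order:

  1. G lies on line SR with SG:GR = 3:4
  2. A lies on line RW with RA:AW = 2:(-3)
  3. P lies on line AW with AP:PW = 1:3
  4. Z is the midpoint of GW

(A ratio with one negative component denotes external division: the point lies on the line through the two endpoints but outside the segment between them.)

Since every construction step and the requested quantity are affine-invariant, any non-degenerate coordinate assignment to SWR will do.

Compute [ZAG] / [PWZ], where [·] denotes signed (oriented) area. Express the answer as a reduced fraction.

[ZAG]:[PWZ] = -4/3

Set S = (0, 0), W = (1, 0), R = (0, 1); any affine frame gives the same invariant.
1. G lies on line SR with SG:GR = 3:4 ⇒ G = (0, 3/7)
2. A lies on line RW with RA:AW = 2:(-3) ⇒ A = (-2, 3)
3. P lies on line AW with AP:PW = 1:3 ⇒ P = (-5/4, 9/4)
4. Z is the midpoint of GW ⇒ Z = (1/2, 3/14)
2·[ZAG] = 6/7, 2·[PWZ] = -9/14
[ZAG]:[PWZ] = 6/7:-9/14 = -4/3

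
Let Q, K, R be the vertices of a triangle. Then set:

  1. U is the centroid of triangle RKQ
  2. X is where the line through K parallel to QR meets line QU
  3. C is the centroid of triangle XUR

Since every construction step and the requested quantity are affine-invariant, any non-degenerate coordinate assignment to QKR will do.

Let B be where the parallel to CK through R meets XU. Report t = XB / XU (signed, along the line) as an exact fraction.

t = 7/8

Work in coordinates with Q = (0, 0), K = (1, 0), R = (0, 1).
1. U is the centroid of triangle RKQ ⇒ U = (1/3, 1/3)
2. X is where the line through K parallel to QR meets line QU ⇒ X = (1, 1)
3. C is the centroid of triangle XUR ⇒ C = (4/9, 7/9)
through R parallel to CK: direction (5/9, -7/9); meets XU at B = (5/12, 5/12)
B = X + t·(U−X) with t = 7/8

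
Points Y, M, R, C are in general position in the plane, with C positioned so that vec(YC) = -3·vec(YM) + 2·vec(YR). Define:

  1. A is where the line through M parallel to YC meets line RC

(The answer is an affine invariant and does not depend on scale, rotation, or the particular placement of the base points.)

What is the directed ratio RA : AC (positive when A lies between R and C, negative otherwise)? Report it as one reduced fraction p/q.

RA:AC = 1/2

Choose coordinates Y = (0, 0), M = (1, 0), R = (0, 1), C = (-3, 2).
1. A is where the line through M parallel to YC meets line RC ⇒ A = (-1, 4/3)
A = R + t·(C−R) with t = 1/3, so RA:AC = t:(1−t) = 1/3:2/3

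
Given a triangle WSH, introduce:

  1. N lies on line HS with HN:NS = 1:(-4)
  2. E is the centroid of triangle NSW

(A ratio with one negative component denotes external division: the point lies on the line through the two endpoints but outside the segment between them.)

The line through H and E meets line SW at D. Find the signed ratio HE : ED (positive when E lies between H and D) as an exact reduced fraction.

HE:ED = 5/4

Choose coordinates W = (0, 0), S = (1, 0), H = (0, 1).
1. N lies on line HS with HN:NS = 1:(-4) ⇒ N = (-1/3, 4/3)
2. E is the centroid of triangle NSW ⇒ E = (2/9, 4/9)
line HE meets SW at D = (2/5, 0)
E = H + t·(D−H) with t = 5/9, so HE:ED = 5/9:4/9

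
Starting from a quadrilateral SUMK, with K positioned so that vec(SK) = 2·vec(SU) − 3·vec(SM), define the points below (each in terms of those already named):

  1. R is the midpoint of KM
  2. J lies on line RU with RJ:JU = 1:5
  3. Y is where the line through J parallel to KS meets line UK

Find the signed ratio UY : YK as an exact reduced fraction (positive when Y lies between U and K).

Set S = (0, 0), U = (1, 0), M = (0, 1), K = (2, -3); any affine frame gives the same invariant.
1. R is the midpoint of KM ⇒ R = (1, -1)
2. J lies on line RU with RJ:JU = 1:5 ⇒ J = (1, -5/6)
3. Y is where the line through J parallel to KS meets line UK ⇒ Y = (14/9, -5/3)
Y = U + t·(K−U) with t = 5/9, so UY:YK = t:(1−t) = 5/9:4/9

UY:YK = 5/4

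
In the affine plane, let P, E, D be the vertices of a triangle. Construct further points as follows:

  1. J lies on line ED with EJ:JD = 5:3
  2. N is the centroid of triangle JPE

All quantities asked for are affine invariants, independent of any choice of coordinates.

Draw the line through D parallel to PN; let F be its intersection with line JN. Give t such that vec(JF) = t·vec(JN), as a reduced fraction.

Work in coordinates with P = (0, 0), E = (1, 0), D = (0, 1).
1. J lies on line ED with EJ:JD = 5:3 ⇒ J = (3/8, 5/8)
2. N is the centroid of triangle JPE ⇒ N = (11/24, 5/24)
through D parallel to PN: direction (11/24, 5/24); meets JN at F = (11/40, 9/8)
F = J + t·(N−J) with t = -6/5

t = -6/5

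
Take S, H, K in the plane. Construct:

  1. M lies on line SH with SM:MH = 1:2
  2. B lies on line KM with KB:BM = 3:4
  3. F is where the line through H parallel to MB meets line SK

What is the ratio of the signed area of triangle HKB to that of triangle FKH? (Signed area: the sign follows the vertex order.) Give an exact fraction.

[HKB]:[FKH] = 1/7

Choose coordinates S = (0, 0), H = (1, 0), K = (0, 1).
1. M lies on line SH with SM:MH = 1:2 ⇒ M = (1/3, 0)
2. B lies on line KM with KB:BM = 3:4 ⇒ B = (1/7, 4/7)
3. F is where the line through H parallel to MB meets line SK ⇒ F = (0, 3)
2·[HKB] = 2/7, 2·[FKH] = 2
[HKB]:[FKH] = 2/7:2 = 1/7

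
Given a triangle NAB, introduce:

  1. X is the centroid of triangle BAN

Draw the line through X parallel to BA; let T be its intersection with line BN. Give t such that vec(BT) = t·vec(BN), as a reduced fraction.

Choose coordinates N = (0, 0), A = (1, 0), B = (0, 1).
1. X is the centroid of triangle BAN ⇒ X = (1/3, 1/3)
through X parallel to BA: direction (1, -1); meets BN at T = (0, 2/3)
T = B + t·(N−B) with t = 1/3

t = 1/3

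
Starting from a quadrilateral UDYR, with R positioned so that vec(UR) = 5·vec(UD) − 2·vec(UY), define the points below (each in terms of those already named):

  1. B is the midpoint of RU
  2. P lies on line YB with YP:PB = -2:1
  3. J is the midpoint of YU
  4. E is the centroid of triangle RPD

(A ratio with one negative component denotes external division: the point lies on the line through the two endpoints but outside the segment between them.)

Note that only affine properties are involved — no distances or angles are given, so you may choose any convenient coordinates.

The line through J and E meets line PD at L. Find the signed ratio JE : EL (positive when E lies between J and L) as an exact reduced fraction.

Work in coordinates with U = (0, 0), D = (1, 0), Y = (0, 1), R = (5, -2).
1. B is the midpoint of RU ⇒ B = (5/2, -1)
2. P lies on line YB with YP:PB = -2:1 ⇒ P = (5, -3)
3. J is the midpoint of YU ⇒ J = (0, 1/2)
4. E is the centroid of triangle RPD ⇒ E = (11/3, -5/3)
line JE meets PD at L = (11/7, -3/7)
E = J + t·(L−J) with t = 7/3, so JE:EL = 7/3:-4/3

JE:EL = -7/4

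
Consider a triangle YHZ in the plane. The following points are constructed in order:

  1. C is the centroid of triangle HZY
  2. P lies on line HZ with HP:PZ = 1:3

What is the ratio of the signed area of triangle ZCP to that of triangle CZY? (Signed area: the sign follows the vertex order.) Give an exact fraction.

[ZCP]:[CZY] = 3/4

Assign Y = (0, 0), H = (1, 0), Z = (0, 1) — the answer is frame-independent, so this choice is without loss of generality.
1. C is the centroid of triangle HZY ⇒ C = (1/3, 1/3)
2. P lies on line HZ with HP:PZ = 1:3 ⇒ P = (3/4, 1/4)
2·[ZCP] = 1/4, 2·[CZY] = 1/3
[ZCP]:[CZY] = 1/4:1/3 = 3/4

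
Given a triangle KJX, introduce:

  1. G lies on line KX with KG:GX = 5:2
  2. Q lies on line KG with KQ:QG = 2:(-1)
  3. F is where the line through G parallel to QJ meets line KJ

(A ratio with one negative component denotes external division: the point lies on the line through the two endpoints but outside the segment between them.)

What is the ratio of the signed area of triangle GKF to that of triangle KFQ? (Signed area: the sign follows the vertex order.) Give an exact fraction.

Work in coordinates with K = (0, 0), J = (1, 0), X = (0, 1).
1. G lies on line KX with KG:GX = 5:2 ⇒ G = (0, 5/7)
2. Q lies on line KG with KQ:QG = 2:(-1) ⇒ Q = (0, 10/7)
3. F is where the line through G parallel to QJ meets line KJ ⇒ F = (1/2, 0)
2·[GKF] = 5/14, 2·[KFQ] = 5/7
[GKF]:[KFQ] = 5/14:5/7 = 1/2

[GKF]:[KFQ] = 1/2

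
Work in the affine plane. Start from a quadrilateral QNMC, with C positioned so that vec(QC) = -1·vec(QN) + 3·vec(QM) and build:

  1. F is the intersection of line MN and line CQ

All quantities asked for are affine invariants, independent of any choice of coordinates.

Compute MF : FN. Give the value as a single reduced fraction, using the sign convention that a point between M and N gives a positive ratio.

MF:FN = -1/3

Assign Q = (0, 0), N = (1, 0), M = (0, 1), C = (-1, 3) — the answer is frame-independent, so this choice is without loss of generality.
1. F is the intersection of line MN and line CQ ⇒ F = (-1/2, 3/2)
F = M + t·(N−M) with t = -1/2, so MF:FN = t:(1−t) = -1/2:3/2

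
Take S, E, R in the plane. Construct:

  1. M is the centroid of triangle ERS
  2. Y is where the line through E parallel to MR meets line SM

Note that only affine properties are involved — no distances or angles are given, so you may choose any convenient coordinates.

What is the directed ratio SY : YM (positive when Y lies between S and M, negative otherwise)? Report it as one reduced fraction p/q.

Choose coordinates S = (0, 0), E = (1, 0), R = (0, 1).
1. M is the centroid of triangle ERS ⇒ M = (1/3, 1/3)
2. Y is where the line through E parallel to MR meets line SM ⇒ Y = (2/3, 2/3)
Y = S + t·(M−S) with t = 2, so SY:YM = t:(1−t) = 2:-1

SY:YM = -2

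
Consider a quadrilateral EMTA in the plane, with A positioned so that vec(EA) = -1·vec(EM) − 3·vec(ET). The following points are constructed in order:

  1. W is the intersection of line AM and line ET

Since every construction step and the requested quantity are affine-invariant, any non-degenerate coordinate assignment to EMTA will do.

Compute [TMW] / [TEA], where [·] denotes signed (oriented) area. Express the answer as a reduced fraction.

[TMW]:[TEA] = 5/2

Assign E = (0, 0), M = (1, 0), T = (0, 1), A = (-1, -3) — the answer is frame-independent, so this choice is without loss of generality.
1. W is the intersection of line AM and line ET ⇒ W = (0, -3/2)
2·[TMW] = -5/2, 2·[TEA] = -1
[TMW]:[TEA] = -5/2:-1 = 5/2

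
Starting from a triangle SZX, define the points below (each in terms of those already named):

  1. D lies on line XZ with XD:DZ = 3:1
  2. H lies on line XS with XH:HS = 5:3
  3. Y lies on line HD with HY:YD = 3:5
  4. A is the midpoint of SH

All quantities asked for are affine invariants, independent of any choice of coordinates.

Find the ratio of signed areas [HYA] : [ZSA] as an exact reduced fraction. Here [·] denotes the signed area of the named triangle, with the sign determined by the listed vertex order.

Set S = (0, 0), Z = (1, 0), X = (0, 1); any affine frame gives the same invariant.
1. D lies on line XZ with XD:DZ = 3:1 ⇒ D = (3/4, 1/4)
2. H lies on line XS with XH:HS = 5:3 ⇒ H = (0, 3/8)
3. Y lies on line HD with HY:YD = 3:5 ⇒ Y = (9/32, 21/64)
4. A is the midpoint of SH ⇒ A = (0, 3/16)
2·[HYA] = -27/512, 2·[ZSA] = -3/16
[HYA]:[ZSA] = -27/512:-3/16 = 9/32

[HYA]:[ZSA] = 9/32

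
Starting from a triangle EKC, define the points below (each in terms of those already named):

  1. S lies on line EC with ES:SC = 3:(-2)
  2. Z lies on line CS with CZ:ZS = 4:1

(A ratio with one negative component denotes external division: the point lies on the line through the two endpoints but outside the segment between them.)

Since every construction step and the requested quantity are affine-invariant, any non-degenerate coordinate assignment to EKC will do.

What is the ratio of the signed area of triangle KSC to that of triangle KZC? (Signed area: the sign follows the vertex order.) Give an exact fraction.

Set E = (0, 0), K = (1, 0), C = (0, 1); any affine frame gives the same invariant.
1. S lies on line EC with ES:SC = 3:(-2) ⇒ S = (0, 3)
2. Z lies on line CS with CZ:ZS = 4:1 ⇒ Z = (0, 13/5)
2·[KSC] = 2, 2·[KZC] = 8/5
[KSC]:[KZC] = 2:8/5 = 5/4

[KSC]:[KZC] = 5/4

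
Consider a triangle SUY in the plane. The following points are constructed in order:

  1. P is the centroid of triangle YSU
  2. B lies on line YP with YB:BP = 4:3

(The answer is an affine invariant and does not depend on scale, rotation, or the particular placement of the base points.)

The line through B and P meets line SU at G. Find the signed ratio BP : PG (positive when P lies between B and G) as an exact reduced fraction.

Set S = (0, 0), U = (1, 0), Y = (0, 1); any affine frame gives the same invariant.
1. P is the centroid of triangle YSU ⇒ P = (1/3, 1/3)
2. B lies on line YP with YB:BP = 4:3 ⇒ B = (4/21, 13/21)
line BP meets SU at G = (1/2, 0)
P = B + t·(G−B) with t = 6/13, so BP:PG = 6/13:7/13

BP:PG = 6/7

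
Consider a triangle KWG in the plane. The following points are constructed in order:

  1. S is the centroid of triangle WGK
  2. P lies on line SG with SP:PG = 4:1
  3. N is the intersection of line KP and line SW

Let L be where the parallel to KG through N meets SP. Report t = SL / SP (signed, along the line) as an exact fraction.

Choose coordinates K = (0, 0), W = (1, 0), G = (0, 1).
1. S is the centroid of triangle WGK ⇒ S = (1/3, 1/3)
2. P lies on line SG with SP:PG = 4:1 ⇒ P = (1/15, 13/15)
3. N is the intersection of line KP and line SW ⇒ N = (1/27, 13/27)
through N parallel to KG: direction (0, 1); meets SP at L = (1/27, 25/27)
L = S + t·(P−S) with t = 10/9

t = 10/9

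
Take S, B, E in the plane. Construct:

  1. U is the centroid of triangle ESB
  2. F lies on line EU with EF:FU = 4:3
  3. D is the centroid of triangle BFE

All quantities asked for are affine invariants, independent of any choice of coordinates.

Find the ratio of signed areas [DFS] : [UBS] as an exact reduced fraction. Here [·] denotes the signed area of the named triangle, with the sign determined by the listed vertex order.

Set S = (0, 0), B = (1, 0), E = (0, 1); any affine frame gives the same invariant.
1. U is the centroid of triangle ESB ⇒ U = (1/3, 1/3)
2. F lies on line EU with EF:FU = 4:3 ⇒ F = (4/21, 13/21)
3. D is the centroid of triangle BFE ⇒ D = (25/63, 34/63)
2·[DFS] = 1/7, 2·[UBS] = -1/3
[DFS]:[UBS] = 1/7:-1/3 = -3/7

[DFS]:[UBS] = -3/7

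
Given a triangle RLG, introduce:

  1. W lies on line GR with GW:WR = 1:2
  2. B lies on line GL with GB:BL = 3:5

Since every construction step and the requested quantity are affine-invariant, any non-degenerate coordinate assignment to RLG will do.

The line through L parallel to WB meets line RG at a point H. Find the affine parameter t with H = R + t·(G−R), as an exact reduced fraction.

t = 1/9

Set R = (0, 0), L = (1, 0), G = (0, 1); any affine frame gives the same invariant.
1. W lies on line GR with GW:WR = 1:2 ⇒ W = (0, 2/3)
2. B lies on line GL with GB:BL = 3:5 ⇒ B = (3/8, 5/8)
through L parallel to WB: direction (3/8, -1/24); meets RG at H = (0, 1/9)
H = R + t·(G−R) with t = 1/9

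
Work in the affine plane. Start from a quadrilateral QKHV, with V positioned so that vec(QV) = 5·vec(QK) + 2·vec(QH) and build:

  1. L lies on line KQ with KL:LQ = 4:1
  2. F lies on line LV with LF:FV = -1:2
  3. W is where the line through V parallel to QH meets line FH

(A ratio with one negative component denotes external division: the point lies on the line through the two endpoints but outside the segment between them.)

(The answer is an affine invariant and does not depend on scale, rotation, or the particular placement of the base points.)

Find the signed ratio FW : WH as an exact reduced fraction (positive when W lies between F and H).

Assign Q = (0, 0), K = (1, 0), H = (0, 1), V = (5, 2) — the answer is frame-independent, so this choice is without loss of generality.
1. L lies on line KQ with KL:LQ = 4:1 ⇒ L = (1/5, 0)
2. F lies on line LV with LF:FV = -1:2 ⇒ F = (-23/5, -2)
3. W is where the line through V parallel to QH meets line FH ⇒ W = (5, 98/23)
W = F + t·(H−F) with t = 48/23, so FW:WH = t:(1−t) = 48/23:-25/23

FW:WH = -48/25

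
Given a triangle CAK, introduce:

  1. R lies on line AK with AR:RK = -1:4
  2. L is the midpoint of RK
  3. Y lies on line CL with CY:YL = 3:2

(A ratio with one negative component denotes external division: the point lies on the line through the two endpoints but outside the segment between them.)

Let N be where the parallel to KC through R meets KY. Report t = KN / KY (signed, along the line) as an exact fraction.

t = 10/3

Assign C = (0, 0), A = (1, 0), K = (0, 1) — the answer is frame-independent, so this choice is without loss of generality.
1. R lies on line AK with AR:RK = -1:4 ⇒ R = (4/3, -1/3)
2. L is the midpoint of RK ⇒ L = (2/3, 1/3)
3. Y lies on line CL with CY:YL = 3:2 ⇒ Y = (2/5, 1/5)
through R parallel to KC: direction (0, -1); meets KY at N = (4/3, -5/3)
N = K + t·(Y−K) with t = 10/3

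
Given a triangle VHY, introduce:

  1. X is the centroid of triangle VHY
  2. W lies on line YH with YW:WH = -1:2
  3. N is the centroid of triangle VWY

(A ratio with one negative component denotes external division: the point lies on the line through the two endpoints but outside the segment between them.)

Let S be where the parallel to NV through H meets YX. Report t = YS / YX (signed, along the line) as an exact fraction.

Choose coordinates V = (0, 0), H = (1, 0), Y = (0, 1).
1. X is the centroid of triangle VHY ⇒ X = (1/3, 1/3)
2. W lies on line YH with YW:WH = -1:2 ⇒ W = (-1, 2)
3. N is the centroid of triangle VWY ⇒ N = (-1/3, 1)
through H parallel to NV: direction (1/3, -1); meets YX at S = (2, -3)
S = Y + t·(X−Y) with t = 6

t = 6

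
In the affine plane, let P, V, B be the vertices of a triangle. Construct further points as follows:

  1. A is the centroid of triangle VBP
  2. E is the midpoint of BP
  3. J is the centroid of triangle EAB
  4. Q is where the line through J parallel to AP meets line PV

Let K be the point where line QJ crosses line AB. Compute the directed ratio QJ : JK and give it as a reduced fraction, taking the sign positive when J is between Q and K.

QJ:JK = 11

Assign P = (0, 0), V = (1, 0), B = (0, 1) — the answer is frame-independent, so this choice is without loss of generality.
1. A is the centroid of triangle VBP ⇒ A = (1/3, 1/3)
2. E is the midpoint of BP ⇒ E = (0, 1/2)
3. J is the centroid of triangle EAB ⇒ J = (1/9, 11/18)
4. Q is where the line through J parallel to AP meets line PV ⇒ Q = (-1/2, 0)
line QJ meets AB at K = (1/6, 2/3)
J = Q + t·(K−Q) with t = 11/12, so QJ:JK = 11/12:1/12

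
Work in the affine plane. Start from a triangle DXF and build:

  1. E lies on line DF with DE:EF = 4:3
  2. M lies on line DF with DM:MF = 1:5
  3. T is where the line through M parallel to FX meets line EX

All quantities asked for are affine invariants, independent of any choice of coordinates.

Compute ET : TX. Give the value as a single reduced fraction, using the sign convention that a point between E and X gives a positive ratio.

Work in coordinates with D = (0, 0), X = (1, 0), F = (0, 1).
1. E lies on line DF with DE:EF = 4:3 ⇒ E = (0, 4/7)
2. M lies on line DF with DM:MF = 1:5 ⇒ M = (0, 1/6)
3. T is where the line through M parallel to FX meets line EX ⇒ T = (-17/18, 10/9)
T = E + t·(X−E) with t = -17/18, so ET:TX = t:(1−t) = -17/18:35/18

ET:TX = -17/35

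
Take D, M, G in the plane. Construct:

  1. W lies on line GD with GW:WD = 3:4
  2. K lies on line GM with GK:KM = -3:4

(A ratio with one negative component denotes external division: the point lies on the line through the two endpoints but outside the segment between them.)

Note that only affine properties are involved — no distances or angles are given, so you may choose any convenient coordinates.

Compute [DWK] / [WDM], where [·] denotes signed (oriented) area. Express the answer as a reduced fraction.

[DWK]:[WDM] = 3

Set D = (0, 0), M = (1, 0), G = (0, 1); any affine frame gives the same invariant.
1. W lies on line GD with GW:WD = 3:4 ⇒ W = (0, 4/7)
2. K lies on line GM with GK:KM = -3:4 ⇒ K = (-3, 4)
2·[DWK] = 12/7, 2·[WDM] = 4/7
[DWK]:[WDM] = 12/7:4/7 = 3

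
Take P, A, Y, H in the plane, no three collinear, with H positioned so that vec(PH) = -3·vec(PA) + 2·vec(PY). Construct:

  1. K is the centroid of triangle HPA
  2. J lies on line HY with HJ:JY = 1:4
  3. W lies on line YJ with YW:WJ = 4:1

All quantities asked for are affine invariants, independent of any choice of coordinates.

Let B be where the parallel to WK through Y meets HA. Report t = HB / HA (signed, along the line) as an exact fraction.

Set P = (0, 0), A = (1, 0), Y = (0, 1), H = (-3, 2); any affine frame gives the same invariant.
1. K is the centroid of triangle HPA ⇒ K = (-2/3, 2/3)
2. J lies on line HY with HJ:JY = 1:4 ⇒ J = (-12/5, 9/5)
3. W lies on line YJ with YW:WJ = 4:1 ⇒ W = (-48/25, 41/25)
through Y parallel to WK: direction (94/75, -73/75); meets HA at B = (47/26, -21/52)
B = H + t·(A−H) with t = 125/104

t = 125/104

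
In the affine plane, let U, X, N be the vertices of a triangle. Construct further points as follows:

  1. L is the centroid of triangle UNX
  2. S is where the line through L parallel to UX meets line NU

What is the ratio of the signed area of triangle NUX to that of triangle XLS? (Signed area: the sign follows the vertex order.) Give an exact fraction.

Choose coordinates U = (0, 0), X = (1, 0), N = (0, 1).
1. L is the centroid of triangle UNX ⇒ L = (1/3, 1/3)
2. S is where the line through L parallel to UX meets line NU ⇒ S = (0, 1/3)
2·[NUX] = 1, 2·[XLS] = 1/9
[NUX]:[XLS] = 1:1/9 = 9

[NUX]:[XLS] = 9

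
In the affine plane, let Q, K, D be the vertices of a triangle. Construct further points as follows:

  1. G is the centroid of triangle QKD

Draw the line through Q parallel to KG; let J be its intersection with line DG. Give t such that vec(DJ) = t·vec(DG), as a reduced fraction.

Choose coordinates Q = (0, 0), K = (1, 0), D = (0, 1).
1. G is the centroid of triangle QKD ⇒ G = (1/3, 1/3)
through Q parallel to KG: direction (-2/3, 1/3); meets DG at J = (2/3, -1/3)
J = D + t·(G−D) with t = 2

t = 2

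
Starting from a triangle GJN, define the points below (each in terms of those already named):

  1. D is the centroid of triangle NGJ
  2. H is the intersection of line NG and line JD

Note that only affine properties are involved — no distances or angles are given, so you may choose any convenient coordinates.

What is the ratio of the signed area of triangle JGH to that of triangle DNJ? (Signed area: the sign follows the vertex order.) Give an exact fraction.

Choose coordinates G = (0, 0), J = (1, 0), N = (0, 1).
1. D is the centroid of triangle NGJ ⇒ D = (1/3, 1/3)
2. H is the intersection of line NG and line JD ⇒ H = (0, 1/2)
2·[JGH] = -1/2, 2·[DNJ] = -1/3
[JGH]:[DNJ] = -1/2:-1/3 = 3/2

[JGH]:[DNJ] = 3/2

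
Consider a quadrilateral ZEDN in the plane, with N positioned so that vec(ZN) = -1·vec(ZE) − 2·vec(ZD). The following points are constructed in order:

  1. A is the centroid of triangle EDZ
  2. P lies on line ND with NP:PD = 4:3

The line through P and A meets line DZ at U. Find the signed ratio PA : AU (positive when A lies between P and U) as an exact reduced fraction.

Choose coordinates Z = (0, 0), E = (1, 0), D = (0, 1), N = (-1, -2).
1. A is the centroid of triangle EDZ ⇒ A = (1/3, 1/3)
2. P lies on line ND with NP:PD = 4:3 ⇒ P = (-3/7, -2/7)
line PA meets DZ at U = (0, 1/16)
A = P + t·(U−P) with t = 16/9, so PA:AU = 16/9:-7/9

PA:AU = -16/7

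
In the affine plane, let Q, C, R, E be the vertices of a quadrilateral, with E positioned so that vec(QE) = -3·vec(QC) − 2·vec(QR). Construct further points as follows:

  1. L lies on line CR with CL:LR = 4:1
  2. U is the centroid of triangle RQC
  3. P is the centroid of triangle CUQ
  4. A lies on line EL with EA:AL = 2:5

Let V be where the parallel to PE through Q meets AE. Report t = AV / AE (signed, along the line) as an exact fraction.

t = 17/52

Set Q = (0, 0), C = (1, 0), R = (0, 1), E = (-3, -2); any affine frame gives the same invariant.
1. L lies on line CR with CL:LR = 4:1 ⇒ L = (1/5, 4/5)
2. U is the centroid of triangle RQC ⇒ U = (1/3, 1/3)
3. P is the centroid of triangle CUQ ⇒ P = (4/9, 1/9)
4. A lies on line EL with EA:AL = 2:5 ⇒ A = (-73/35, -6/5)
through Q parallel to PE: direction (-31/9, -19/9); meets AE at V = (-31/13, -19/13)
V = A + t·(E−A) with t = 17/52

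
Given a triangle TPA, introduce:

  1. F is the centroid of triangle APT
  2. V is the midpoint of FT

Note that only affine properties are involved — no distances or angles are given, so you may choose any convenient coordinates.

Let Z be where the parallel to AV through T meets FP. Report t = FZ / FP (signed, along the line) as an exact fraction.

t = -2/3

Choose coordinates T = (0, 0), P = (1, 0), A = (0, 1).
1. F is the centroid of triangle APT ⇒ F = (1/3, 1/3)
2. V is the midpoint of FT ⇒ V = (1/6, 1/6)
through T parallel to AV: direction (1/6, -5/6); meets FP at Z = (-1/9, 5/9)
Z = F + t·(P−F) with t = -2/3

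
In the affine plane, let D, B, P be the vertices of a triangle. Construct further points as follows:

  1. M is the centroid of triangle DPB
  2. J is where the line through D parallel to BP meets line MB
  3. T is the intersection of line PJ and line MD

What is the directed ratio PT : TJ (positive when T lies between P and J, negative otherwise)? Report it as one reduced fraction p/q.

PT:TJ = -1/2

Assign D = (0, 0), B = (1, 0), P = (0, 1) — the answer is frame-independent, so this choice is without loss of generality.
1. M is the centroid of triangle DPB ⇒ M = (1/3, 1/3)
2. J is where the line through D parallel to BP meets line MB ⇒ J = (-1, 1)
3. T is the intersection of line PJ and line MD ⇒ T = (1, 1)
T = P + t·(J−P) with t = -1, so PT:TJ = t:(1−t) = -1:2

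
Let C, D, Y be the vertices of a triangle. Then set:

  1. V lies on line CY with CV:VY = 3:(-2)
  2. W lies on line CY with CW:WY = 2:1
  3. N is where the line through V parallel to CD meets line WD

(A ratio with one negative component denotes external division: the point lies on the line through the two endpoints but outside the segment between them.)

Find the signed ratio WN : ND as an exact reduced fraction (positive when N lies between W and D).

WN:ND = -7/9

Set C = (0, 0), D = (1, 0), Y = (0, 1); any affine frame gives the same invariant.
1. V lies on line CY with CV:VY = 3:(-2) ⇒ V = (0, 3)
2. W lies on line CY with CW:WY = 2:1 ⇒ W = (0, 2/3)
3. N is where the line through V parallel to CD meets line WD ⇒ N = (-7/2, 3)
N = W + t·(D−W) with t = -7/2, so WN:ND = t:(1−t) = -7/2:9/2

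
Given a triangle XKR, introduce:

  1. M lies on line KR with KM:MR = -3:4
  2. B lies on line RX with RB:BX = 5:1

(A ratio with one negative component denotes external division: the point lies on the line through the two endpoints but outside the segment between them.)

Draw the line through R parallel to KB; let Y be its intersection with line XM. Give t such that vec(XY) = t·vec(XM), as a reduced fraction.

Set X = (0, 0), K = (1, 0), R = (0, 1); any affine frame gives the same invariant.
1. M lies on line KR with KM:MR = -3:4 ⇒ M = (4, -3)
2. B lies on line RX with RB:BX = 5:1 ⇒ B = (0, 1/6)
through R parallel to KB: direction (-1, 1/6); meets XM at Y = (-12/7, 9/7)
Y = X + t·(M−X) with t = -3/7

t = -3/7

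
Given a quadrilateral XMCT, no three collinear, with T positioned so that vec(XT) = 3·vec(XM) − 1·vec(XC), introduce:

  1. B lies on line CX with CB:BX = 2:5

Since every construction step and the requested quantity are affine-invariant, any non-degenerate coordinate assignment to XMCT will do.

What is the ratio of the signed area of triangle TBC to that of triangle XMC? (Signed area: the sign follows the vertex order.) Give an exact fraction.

[TBC]:[XMC] = -6/7

Assign X = (0, 0), M = (1, 0), C = (0, 1), T = (3, -1) — the answer is frame-independent, so this choice is without loss of generality.
1. B lies on line CX with CB:BX = 2:5 ⇒ B = (0, 5/7)
2·[TBC] = -6/7, 2·[XMC] = 1
[TBC]:[XMC] = -6/7:1 = -6/7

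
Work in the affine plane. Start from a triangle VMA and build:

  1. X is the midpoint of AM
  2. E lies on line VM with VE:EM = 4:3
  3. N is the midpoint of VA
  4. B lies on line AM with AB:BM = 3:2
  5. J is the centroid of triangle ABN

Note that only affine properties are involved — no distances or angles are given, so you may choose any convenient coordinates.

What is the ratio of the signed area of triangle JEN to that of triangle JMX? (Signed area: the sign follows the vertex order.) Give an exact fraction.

Assign V = (0, 0), M = (1, 0), A = (0, 1) — the answer is frame-independent, so this choice is without loss of generality.
1. X is the midpoint of AM ⇒ X = (1/2, 1/2)
2. E lies on line VM with VE:EM = 4:3 ⇒ E = (4/7, 0)
3. N is the midpoint of VA ⇒ N = (0, 1/2)
4. B lies on line AM with AB:BM = 3:2 ⇒ B = (3/5, 2/5)
5. J is the centroid of triangle ABN ⇒ J = (1/5, 19/30)
2·[JEN] = -37/210, 2·[JMX] = 1/12
[JEN]:[JMX] = -37/210:1/12 = -74/35

[JEN]:[JMX] = -74/35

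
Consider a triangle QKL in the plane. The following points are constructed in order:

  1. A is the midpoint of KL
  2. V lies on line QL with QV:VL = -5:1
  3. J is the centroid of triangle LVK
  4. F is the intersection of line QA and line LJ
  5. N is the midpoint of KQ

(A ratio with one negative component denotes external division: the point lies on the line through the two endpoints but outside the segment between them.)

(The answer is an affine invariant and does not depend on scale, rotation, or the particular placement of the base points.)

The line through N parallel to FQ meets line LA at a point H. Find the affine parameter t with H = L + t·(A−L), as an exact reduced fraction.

Choose coordinates Q = (0, 0), K = (1, 0), L = (0, 1).
1. A is the midpoint of KL ⇒ A = (1/2, 1/2)
2. V lies on line QL with QV:VL = -5:1 ⇒ V = (0, 5/4)
3. J is the centroid of triangle LVK ⇒ J = (1/3, 3/4)
4. F is the intersection of line QA and line LJ ⇒ F = (4/7, 4/7)
5. N is the midpoint of KQ ⇒ N = (1/2, 0)
through N parallel to FQ: direction (-4/7, -4/7); meets LA at H = (3/4, 1/4)
H = L + t·(A−L) with t = 3/2

t = 3/2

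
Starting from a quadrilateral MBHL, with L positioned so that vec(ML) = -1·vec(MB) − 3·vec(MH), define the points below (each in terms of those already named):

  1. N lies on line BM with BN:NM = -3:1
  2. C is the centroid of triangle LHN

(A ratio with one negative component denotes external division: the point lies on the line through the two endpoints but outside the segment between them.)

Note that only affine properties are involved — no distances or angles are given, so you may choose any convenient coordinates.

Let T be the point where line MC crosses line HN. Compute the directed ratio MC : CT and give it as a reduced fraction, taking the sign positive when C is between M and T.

MC:CT = 1/2

Work in coordinates with M = (0, 0), B = (1, 0), H = (0, 1), L = (-1, -3).
1. N lies on line BM with BN:NM = -3:1 ⇒ N = (-1/2, 0)
2. C is the centroid of triangle LHN ⇒ C = (-1/2, -2/3)
line MC meets HN at T = (-3/2, -2)
C = M + t·(T−M) with t = 1/3, so MC:CT = 1/3:2/3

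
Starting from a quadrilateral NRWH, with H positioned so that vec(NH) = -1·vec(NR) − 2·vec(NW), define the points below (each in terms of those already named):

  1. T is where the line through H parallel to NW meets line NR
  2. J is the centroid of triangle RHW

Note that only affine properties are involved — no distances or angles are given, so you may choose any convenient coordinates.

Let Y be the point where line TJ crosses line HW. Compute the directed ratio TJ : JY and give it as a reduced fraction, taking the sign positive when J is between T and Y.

Work in coordinates with N = (0, 0), R = (1, 0), W = (0, 1), H = (-1, -2).
1. T is where the line through H parallel to NW meets line NR ⇒ T = (-1, 0)
2. J is the centroid of triangle RHW ⇒ J = (0, -1/3)
line TJ meets HW at Y = (-2/5, -1/5)
J = T + t·(Y−T) with t = 5/3, so TJ:JY = 5/3:-2/3

TJ:JY = -5/2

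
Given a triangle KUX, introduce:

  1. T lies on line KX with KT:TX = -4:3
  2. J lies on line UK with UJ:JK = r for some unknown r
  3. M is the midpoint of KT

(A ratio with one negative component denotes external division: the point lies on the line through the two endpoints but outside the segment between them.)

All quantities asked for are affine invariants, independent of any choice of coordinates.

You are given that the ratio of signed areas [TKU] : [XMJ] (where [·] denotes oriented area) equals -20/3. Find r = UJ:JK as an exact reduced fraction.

r = 2/3

Assign K = (0, 0), U = (1, 0), X = (0, 1) — the answer is frame-independent, so this choice is without loss of generality.
1. T lies on line KX with KT:TX = -4:3 ⇒ T = (0, 4)
2. With UJ:JK = r, write λ = r/(r+1) so J = U + λ·(K−U); J is affine-linear in λ
3. M is the midpoint of KT ⇒ M = (0, 2)
Every point depending on J is an affine combination of J and λ-independent points, so each such coordinate is linear in λ; the λ² term in each signed area is a multiple of (K−U)×(K−U) = 0, so 2·[TKU] and 2·[XMJ] are each linear in λ. Evaluating at λ=0 and λ=1:
  2·[TKU] = 4,   2·[XMJ] = λ − 1
So [TKU]:[XMJ] = (4) / (λ − 1). Setting this equal to -20/3:
  4 = -20/3·(λ − 1)  ⇒  λ = 2/5
Then r = λ/(1−λ) = (2/5)/(3/5) = 2/3. Check: with r = 2/3, J = (3/5, 0) and [TKU]:[XMJ] = -20/3 as required.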